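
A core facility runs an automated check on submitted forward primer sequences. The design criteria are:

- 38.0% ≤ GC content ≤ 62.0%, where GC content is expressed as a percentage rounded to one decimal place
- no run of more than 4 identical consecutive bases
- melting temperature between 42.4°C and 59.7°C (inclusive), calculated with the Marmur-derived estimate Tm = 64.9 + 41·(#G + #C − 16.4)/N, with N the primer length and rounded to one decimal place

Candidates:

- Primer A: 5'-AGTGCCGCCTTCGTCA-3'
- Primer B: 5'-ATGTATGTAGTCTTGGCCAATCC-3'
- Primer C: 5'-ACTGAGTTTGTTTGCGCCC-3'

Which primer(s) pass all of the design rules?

Primer A (16 nt, A=2 T=4 G=4 C=6): GC 10/16 = 62.5%, outside 38.0–62.0% ✗; longest run = 2 ✓; Tm = 64.9 + 41·(10 − 16.4)/16 = 48.5°C ✓ — fails.
Primer B (23 nt, A=5 T=8 G=5 C=5): GC 10/23 = 43.5% ✓; longest run = 2 ✓; Tm = 64.9 + 41·(10 − 16.4)/23 = 53.5°C ✓ — passes.
Primer C (19 nt, A=2 T=7 G=5 C=5): GC 10/19 = 52.6% ✓; longest run = 3 ✓; Tm = 64.9 + 41·(10 − 16.4)/19 = 51.1°C ✓ — passes.

Primer B and Primer C.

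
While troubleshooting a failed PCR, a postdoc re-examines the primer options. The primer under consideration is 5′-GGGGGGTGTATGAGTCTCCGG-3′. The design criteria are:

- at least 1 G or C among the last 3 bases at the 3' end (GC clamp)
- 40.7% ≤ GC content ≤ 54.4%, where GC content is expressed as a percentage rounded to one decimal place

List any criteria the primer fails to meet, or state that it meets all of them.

Fails: GC content.

Base counts: A=2, T=5, G=11, C=3 (length 21).
GC clamp: 3' end CGG has 3 G/C ✓
GC content: GC 14/21 = 66.7%, outside 40.7–54.4% ✗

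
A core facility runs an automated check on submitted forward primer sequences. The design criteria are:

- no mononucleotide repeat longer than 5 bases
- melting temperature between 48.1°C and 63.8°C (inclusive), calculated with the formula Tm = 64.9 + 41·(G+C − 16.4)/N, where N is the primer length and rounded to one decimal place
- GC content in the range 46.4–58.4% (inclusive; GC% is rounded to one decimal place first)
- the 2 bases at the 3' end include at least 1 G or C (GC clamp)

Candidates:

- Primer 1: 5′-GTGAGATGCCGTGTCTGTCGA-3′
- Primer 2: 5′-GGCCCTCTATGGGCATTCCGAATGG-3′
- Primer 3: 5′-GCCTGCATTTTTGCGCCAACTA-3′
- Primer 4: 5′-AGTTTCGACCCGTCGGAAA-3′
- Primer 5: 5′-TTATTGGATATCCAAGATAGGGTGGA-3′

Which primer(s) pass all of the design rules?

Primer 1 only.

Primer 1 (21 nt, A=3 T=6 G=8 C=4): longest run = 2 ✓; Tm = 64.9 + 41·(12 − 16.4)/21 = 56.3°C ✓; GC 12/21 = 57.1% ✓; 3' end GA has 1 G/C ✓ — passes.
Primer 2 (25 nt, A=4 T=6 G=8 C=7): longest run = 3 ✓; Tm = 64.9 + 41·(15 − 16.4)/25 = 62.6°C ✓; GC 15/25 = 60.0%, outside 46.4–58.4% ✗; 3' end GG has 2 G/C ✓ — fails.
Primer 3 (22 nt, A=4 T=7 G=4 C=7): longest run = 5 ✓; Tm = 64.9 + 41·(11 − 16.4)/22 = 54.8°C ✓; GC 11/22 = 50.0% ✓; 3' end TA has 0 G/C, need ≥1 ✗ — fails.
Primer 4 (19 nt, A=5 T=4 G=5 C=5): longest run = 3 ✓; Tm = 64.9 + 41·(10 − 16.4)/19 = 51.1°C ✓; GC 10/19 = 52.6% ✓; 3' end AA has 0 G/C, need ≥1 ✗ — fails.
Primer 5 (26 nt, A=8 T=8 G=8 C=2): longest run = 3 ✓; Tm = 64.9 + 41·(10 − 16.4)/26 = 54.8°C ✓; GC 10/26 = 38.5%, outside 46.4–58.4% ✗; 3' end GA has 1 G/C ✓ — fails.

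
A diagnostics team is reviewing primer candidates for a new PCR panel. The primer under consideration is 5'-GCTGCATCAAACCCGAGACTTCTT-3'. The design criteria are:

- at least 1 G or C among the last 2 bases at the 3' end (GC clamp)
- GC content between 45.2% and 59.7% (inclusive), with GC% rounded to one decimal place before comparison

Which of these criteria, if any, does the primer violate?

Fails: GC clamp.

Base counts: A=6, T=6, G=4, C=8 (length 24).
GC clamp: 3' end TT has 0 G/C, need ≥1 ✗
GC content: GC 12/24 = 50.0% ✓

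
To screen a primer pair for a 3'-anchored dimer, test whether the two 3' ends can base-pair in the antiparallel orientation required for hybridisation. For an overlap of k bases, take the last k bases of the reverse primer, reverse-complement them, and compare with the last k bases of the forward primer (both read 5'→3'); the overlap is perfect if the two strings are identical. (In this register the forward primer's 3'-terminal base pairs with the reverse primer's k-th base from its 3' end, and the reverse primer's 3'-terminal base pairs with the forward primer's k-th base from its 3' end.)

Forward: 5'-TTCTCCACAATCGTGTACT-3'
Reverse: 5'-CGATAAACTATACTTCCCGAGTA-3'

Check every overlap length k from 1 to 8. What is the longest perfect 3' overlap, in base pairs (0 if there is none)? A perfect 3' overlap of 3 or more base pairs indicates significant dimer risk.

Last 8 bases (5'→3') — forward …CGTGTACT, reverse …CCCGAGTA.
Reverse complement of the reverse primer's last 8 bases: TACTCGGG; its first k bases are the reverse complement of the reverse primer's last k bases, so a perfect k-base overlap needs the forward primer's last k bases to equal them.
Comparing (forward last k vs required): k=1: T vs T ✓; k=2: CT vs TA ✗; k=3: ACT vs TAC ✗; k=4: TACT vs TACT ✓; k=5: GTACT vs TACTC ✗; k=6: TGTACT vs TACTCG ✗; k=7: GTGTACT vs TACTCGG ✗; k=8: CGTGTACT vs TACTCGGG ✗.
Perfect overlaps at k = 1, 4; the largest is 4.

Longest perfect overlap: 4 complementary base pairs; significant dimer risk (threshold 3).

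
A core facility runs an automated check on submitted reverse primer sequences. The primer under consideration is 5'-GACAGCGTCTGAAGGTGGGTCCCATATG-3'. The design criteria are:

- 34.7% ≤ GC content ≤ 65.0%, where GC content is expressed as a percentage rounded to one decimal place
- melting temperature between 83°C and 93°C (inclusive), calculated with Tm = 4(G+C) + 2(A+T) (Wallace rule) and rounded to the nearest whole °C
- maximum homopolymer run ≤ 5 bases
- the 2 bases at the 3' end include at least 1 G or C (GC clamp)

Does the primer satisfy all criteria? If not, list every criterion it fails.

Base counts: A=6, T=6, G=10, C=6 (length 28).
GC content: GC 16/28 = 57.1% ✓
Tm: Tm = 2·12 + 4·16 = 88°C ✓
homopolymer run: longest run = 3 ✓
GC clamp: 3' end TG has 1 G/C ✓

Meets all criteria.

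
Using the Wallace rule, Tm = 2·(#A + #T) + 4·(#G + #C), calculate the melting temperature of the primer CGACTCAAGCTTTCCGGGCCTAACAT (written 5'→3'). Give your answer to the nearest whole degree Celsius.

Base counts: A=6, T=6, G=5, C=9 (length 26).
Tm = 2·(6+6) + 4·(5+9) = 2·12 + 4·14 = 24 + 56 = 80°C.

80°C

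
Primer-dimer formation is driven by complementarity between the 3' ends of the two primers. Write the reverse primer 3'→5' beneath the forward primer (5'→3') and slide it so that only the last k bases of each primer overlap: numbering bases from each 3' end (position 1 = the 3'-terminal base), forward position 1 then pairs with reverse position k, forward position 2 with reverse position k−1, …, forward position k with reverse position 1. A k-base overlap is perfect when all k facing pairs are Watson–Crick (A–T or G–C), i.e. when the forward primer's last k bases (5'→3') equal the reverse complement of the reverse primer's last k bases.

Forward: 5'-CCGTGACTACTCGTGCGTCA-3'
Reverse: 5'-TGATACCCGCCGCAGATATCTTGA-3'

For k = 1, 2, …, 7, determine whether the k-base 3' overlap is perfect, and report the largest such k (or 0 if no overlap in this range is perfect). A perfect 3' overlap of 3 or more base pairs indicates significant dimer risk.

Last 7 bases (5'→3') — forward …TGCGTCA, reverse …ATCTTGA.
Reverse complement of the reverse primer's last 7 bases: TCAAGAT; its first k bases are the reverse complement of the reverse primer's last k bases, so a perfect k-base overlap needs the forward primer's last k bases to equal them.
Comparing (forward last k vs required): k=1: A vs T ✗; k=2: CA vs TC ✗; k=3: TCA vs TCA ✓; k=4: GTCA vs TCAA ✗; k=5: CGTCA vs TCAAG ✗; k=6: GCGTCA vs TCAAGA ✗; k=7: TGCGTCA vs TCAAGAT ✗.
Only k = 3 is perfect, so the longest perfect 3' overlap is 3.

Longest perfect overlap: 3 complementary base pairs; significant dimer risk (threshold 3).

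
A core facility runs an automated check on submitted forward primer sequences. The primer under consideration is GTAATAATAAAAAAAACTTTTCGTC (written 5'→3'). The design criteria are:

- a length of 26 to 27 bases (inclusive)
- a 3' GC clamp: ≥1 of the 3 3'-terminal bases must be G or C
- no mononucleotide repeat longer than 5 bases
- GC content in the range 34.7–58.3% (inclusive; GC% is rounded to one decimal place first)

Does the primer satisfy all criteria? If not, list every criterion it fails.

Base counts: A=12, T=8, G=2, C=3 (length 25).
length: length 25, outside 26–27 ✗
GC clamp: 3' end GTC has 2 G/C ✓
homopolymer run: longest run = 8, exceeds 5 ✗
GC content: GC 5/25 = 20.0%, outside 34.7–58.3% ✗

Fails: length, homopolymer run, GC content.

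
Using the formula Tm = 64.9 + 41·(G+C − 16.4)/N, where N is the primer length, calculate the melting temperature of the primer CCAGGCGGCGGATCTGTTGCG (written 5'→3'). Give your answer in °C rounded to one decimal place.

62.2°C

Base counts: A=2, T=4, G=9, C=6; G+C = 15, N = 21.
Tm = 64.9 + 41·(15 − 16.4)/21 = 64.9 + -57.40/21 = 62.2°C.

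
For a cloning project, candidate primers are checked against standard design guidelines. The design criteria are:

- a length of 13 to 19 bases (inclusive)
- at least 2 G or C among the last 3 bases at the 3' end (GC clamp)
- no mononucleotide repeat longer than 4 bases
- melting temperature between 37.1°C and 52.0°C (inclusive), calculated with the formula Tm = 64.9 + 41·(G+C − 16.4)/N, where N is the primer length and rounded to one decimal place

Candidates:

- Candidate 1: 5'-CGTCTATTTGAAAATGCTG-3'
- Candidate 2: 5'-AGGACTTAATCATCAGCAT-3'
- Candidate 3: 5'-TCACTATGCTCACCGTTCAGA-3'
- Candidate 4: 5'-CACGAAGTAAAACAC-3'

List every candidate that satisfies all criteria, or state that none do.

Candidate 1 only.

Candidate 1 (19 nt, A=5 T=7 G=4 C=3): length 19 ✓; 3' end CTG has 2 G/C ✓; longest run = 4 ✓; Tm = 64.9 + 41·(7 − 16.4)/19 = 44.6°C ✓ — passes.
Candidate 2 (19 nt, A=7 T=5 G=3 C=4): length 19 ✓; 3' end CAT has 1 G/C, need ≥2 ✗; longest run = 2 ✓; Tm = 64.9 + 41·(7 − 16.4)/19 = 44.6°C ✓ — fails.
Candidate 3 (21 nt, A=5 T=6 G=3 C=7): length 21, outside 13–19 ✗; 3' end AGA has 1 G/C, need ≥2 ✗; longest run = 2 ✓; Tm = 64.9 + 41·(10 − 16.4)/21 = 52.4°C, outside 37.1–52.0°C ✗ — fails.
Candidate 4 (15 nt, A=8 T=1 G=2 C=4): length 15 ✓; 3' end CAC has 2 G/C ✓; longest run = 4 ✓; Tm = 64.9 + 41·(6 − 16.4)/15 = 36.5°C, outside 37.1–52.0°C ✗ — fails.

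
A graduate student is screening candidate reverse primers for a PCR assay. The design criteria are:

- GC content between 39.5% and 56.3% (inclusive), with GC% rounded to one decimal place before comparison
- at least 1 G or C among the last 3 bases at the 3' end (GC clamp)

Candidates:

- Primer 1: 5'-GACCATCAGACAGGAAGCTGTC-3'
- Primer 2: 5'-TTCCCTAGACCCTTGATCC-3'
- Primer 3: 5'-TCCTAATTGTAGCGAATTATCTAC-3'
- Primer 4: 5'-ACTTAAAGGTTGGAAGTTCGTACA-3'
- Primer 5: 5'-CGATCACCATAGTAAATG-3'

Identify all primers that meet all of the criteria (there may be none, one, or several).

Primer 1 and Primer 2.

Primer 1 (22 nt, A=7 T=3 G=6 C=6): GC 12/22 = 54.5% ✓; 3' end GTC has 2 G/C ✓ — passes.
Primer 2 (19 nt, A=3 T=6 G=2 C=8): GC 10/19 = 52.6% ✓; 3' end TCC has 2 G/C ✓ — passes.
Primer 3 (24 nt, A=7 T=9 G=3 C=5): GC 8/24 = 33.3%, outside 39.5–56.3% ✗; 3' end TAC has 1 G/C ✓ — fails.
Primer 4 (24 nt, A=8 T=7 G=6 C=3): GC 9/24 = 37.5%, outside 39.5–56.3% ✗; 3' end ACA has 1 G/C ✓ — fails.
Primer 5 (18 nt, A=7 T=4 G=3 C=4): GC 7/18 = 38.9%, outside 39.5–56.3% ✗; 3' end ATG has 1 G/C ✓ — fails.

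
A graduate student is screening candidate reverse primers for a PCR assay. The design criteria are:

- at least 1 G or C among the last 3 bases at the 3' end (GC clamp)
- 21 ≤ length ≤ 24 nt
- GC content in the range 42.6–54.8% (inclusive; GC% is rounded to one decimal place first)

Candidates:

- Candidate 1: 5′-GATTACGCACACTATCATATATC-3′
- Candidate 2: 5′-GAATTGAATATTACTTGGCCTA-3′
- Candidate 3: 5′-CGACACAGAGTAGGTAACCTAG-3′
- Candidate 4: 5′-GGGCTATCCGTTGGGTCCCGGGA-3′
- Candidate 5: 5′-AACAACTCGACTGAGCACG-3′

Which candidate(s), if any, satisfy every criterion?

Candidate 1 (23 nt, A=8 T=7 G=2 C=6): 3' end ATC has 1 G/C ✓; length 23 ✓; GC 8/23 = 34.8%, outside 42.6–54.8% ✗ — fails.
Candidate 2 (22 nt, A=7 T=8 G=4 C=3): 3' end CTA has 1 G/C ✓; length 22 ✓; GC 7/22 = 31.8%, outside 42.6–54.8% ✗ — fails.
Candidate 3 (22 nt, A=8 T=3 G=6 C=5): 3' end TAG has 1 G/C ✓; length 22 ✓; GC 11/22 = 50.0% ✓ — passes.
Candidate 4 (23 nt, A=2 T=5 G=10 C=6): 3' end GGA has 2 G/C ✓; length 23 ✓; GC 16/23 = 69.6%, outside 42.6–54.8% ✗ — fails.
Candidate 5 (19 nt, A=7 T=2 G=4 C=6): 3' end ACG has 2 G/C ✓; length 19, outside 21–24 ✗; GC 10/19 = 52.6% ✓ — fails.

Candidate 3 only.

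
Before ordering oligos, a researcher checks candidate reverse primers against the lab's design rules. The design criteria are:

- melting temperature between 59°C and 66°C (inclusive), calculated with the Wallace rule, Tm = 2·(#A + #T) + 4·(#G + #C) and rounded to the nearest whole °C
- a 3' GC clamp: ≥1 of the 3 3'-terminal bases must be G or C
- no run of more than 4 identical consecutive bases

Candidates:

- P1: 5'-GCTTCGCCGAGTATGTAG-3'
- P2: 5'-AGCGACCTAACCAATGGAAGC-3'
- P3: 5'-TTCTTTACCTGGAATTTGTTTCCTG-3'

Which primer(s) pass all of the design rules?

P1 (18 nt, A=3 T=5 G=6 C=4): Tm = 2·8 + 4·10 = 56°C, outside 59–66°C ✗; 3' end TAG has 1 G/C ✓; longest run = 2 ✓ — fails.
P2 (21 nt, A=8 T=2 G=5 C=6): Tm = 2·10 + 4·11 = 64°C ✓; 3' end AGC has 2 G/C ✓; longest run = 2 ✓ — passes.
P3 (25 nt, A=3 T=13 G=4 C=5): Tm = 2·16 + 4·9 = 68°C, outside 59–66°C ✗; 3' end CTG has 2 G/C ✓; longest run = 3 ✓ — fails.

P2 only.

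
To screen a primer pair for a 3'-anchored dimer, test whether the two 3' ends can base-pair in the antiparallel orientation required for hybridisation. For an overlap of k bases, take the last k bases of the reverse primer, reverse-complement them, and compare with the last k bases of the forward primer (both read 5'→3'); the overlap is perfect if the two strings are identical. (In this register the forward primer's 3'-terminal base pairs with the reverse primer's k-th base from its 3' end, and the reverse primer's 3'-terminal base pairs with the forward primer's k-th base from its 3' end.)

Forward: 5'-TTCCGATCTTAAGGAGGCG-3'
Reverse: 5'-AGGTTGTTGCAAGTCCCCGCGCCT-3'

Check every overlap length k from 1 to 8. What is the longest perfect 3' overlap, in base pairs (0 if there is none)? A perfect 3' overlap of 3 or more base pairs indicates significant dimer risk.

Longest perfect overlap: 5 complementary base pairs; significant dimer risk (threshold 3).

Last 8 bases (5'→3') — forward …AGGAGGCG, reverse …CCGCGCCT.
Reverse complement of the reverse primer's last 8 bases: AGGCGCGG; its first k bases are the reverse complement of the reverse primer's last k bases, so a perfect k-base overlap needs the forward primer's last k bases to equal them.
Comparing (forward last k vs required): k=1: G vs A ✗; k=2: CG vs AG ✗; k=3: GCG vs AGG ✗; k=4: GGCG vs AGGC ✗; k=5: AGGCG vs AGGCG ✓; k=6: GAGGCG vs AGGCGC ✗; k=7: GGAGGCG vs AGGCGCG ✗; k=8: AGGAGGCG vs AGGCGCGG ✗.
Only k = 5 is perfect, so the longest perfect 3' overlap is 5.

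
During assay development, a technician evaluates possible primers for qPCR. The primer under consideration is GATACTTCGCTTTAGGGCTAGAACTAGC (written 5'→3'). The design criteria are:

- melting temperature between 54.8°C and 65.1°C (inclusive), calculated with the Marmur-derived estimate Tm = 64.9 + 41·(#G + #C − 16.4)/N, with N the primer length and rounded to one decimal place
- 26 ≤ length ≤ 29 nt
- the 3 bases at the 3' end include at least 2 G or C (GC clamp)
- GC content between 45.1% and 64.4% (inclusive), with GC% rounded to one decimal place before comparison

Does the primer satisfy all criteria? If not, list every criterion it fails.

Meets all criteria.

Base counts: A=7, T=8, G=7, C=6 (length 28).
Tm: Tm = 64.9 + 41·(13 − 16.4)/28 = 59.9°C ✓
length: length 28 ✓
GC clamp: 3' end AGC has 2 G/C ✓
GC content: GC 13/28 = 46.4% ✓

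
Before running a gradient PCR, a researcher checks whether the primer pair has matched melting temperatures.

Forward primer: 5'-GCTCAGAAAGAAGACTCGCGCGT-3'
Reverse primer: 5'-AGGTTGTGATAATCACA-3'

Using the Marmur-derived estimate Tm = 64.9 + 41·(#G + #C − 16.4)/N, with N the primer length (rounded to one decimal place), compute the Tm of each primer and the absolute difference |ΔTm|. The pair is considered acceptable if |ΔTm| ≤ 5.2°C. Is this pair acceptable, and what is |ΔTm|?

|ΔTm| = 19.0°C; the pair is not acceptable.

Forward: G+C = 13, N = 23 → Tm = 64.9 + 41·(13 − 16.4)/23 = 58.8°C.
Reverse: G+C = 6, N = 17 → Tm = 64.9 + 41·(6 − 16.4)/17 = 39.8°C.
|ΔTm| = |58.8 − 39.8| = 19.0°C, > 5.2°C.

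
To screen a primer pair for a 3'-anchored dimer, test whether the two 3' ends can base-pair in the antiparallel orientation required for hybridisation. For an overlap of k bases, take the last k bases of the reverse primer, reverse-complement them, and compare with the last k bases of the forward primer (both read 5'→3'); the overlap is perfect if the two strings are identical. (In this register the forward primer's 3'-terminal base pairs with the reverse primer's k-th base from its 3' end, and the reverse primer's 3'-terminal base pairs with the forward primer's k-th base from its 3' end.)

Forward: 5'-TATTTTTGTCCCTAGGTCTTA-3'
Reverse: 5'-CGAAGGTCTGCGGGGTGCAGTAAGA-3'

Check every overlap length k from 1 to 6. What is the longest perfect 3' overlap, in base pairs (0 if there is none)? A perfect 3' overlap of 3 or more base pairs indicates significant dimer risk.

Last 6 bases (5'→3') — forward …GTCTTA, reverse …GTAAGA.
Reverse complement of the reverse primer's last 6 bases: TCTTAC; its first k bases are the reverse complement of the reverse primer's last k bases, so a perfect k-base overlap needs the forward primer's last k bases to equal them.
Comparing (forward last k vs required): k=1: A vs T ✗; k=2: TA vs TC ✗; k=3: TTA vs TCT ✗; k=4: CTTA vs TCTT ✗; k=5: TCTTA vs TCTTA ✓; k=6: GTCTTA vs TCTTAC ✗.
Only k = 5 is perfect, so the longest perfect 3' overlap is 5.

Longest perfect overlap: 5 complementary base pairs; significant dimer risk (threshold 3).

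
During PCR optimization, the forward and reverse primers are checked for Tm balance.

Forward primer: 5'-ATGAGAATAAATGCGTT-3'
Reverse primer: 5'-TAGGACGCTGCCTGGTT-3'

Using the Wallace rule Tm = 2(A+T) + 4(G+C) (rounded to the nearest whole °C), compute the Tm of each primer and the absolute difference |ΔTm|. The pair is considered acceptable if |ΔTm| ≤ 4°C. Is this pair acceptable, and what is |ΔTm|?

Forward: A=7 T=5 G=4 C=1 → Tm = 2·12 + 4·5 = 44°C.
Reverse: A=2 T=5 G=6 C=4 → Tm = 2·7 + 4·10 = 54°C.
|ΔTm| = |44 − 54| = 10°C, > 4°C.

|ΔTm| = 10°C; the pair is not acceptable.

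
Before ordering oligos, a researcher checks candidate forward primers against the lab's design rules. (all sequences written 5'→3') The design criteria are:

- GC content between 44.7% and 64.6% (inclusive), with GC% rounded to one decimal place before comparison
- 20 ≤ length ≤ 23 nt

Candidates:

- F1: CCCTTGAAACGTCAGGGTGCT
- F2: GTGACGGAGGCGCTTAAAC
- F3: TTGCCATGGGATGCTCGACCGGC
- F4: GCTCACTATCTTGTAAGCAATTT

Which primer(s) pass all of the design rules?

F1 (21 nt, A=4 T=5 G=6 C=6): GC 12/21 = 57.1% ✓; length 21 ✓ — passes.
F2 (19 nt, A=5 T=3 G=7 C=4): GC 11/19 = 57.9% ✓; length 19, outside 20–23 ✗ — fails.
F3 (23 nt, A=3 T=5 G=8 C=7): GC 15/23 = 65.2%, outside 44.7–64.6% ✗; length 23 ✓ — fails.
F4 (23 nt, A=6 T=9 G=3 C=5): GC 8/23 = 34.8%, outside 44.7–64.6% ✗; length 23 ✓ — fails.

F1 only.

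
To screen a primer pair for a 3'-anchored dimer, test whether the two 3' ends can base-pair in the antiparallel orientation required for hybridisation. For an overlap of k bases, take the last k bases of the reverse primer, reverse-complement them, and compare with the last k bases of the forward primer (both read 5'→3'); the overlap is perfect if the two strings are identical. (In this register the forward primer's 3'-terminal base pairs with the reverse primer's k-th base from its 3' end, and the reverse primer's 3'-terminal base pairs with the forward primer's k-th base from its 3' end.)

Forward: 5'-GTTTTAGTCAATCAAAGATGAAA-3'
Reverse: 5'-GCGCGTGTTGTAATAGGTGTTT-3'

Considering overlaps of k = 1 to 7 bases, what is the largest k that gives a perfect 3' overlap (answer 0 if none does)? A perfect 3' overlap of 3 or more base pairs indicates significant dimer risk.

Longest perfect overlap: 3 complementary base pairs; significant dimer risk (threshold 3).

Last 7 bases (5'→3') — forward …GATGAAA, reverse …GGTGTTT.
Reverse complement of the reverse primer's last 7 bases: AAACACC; its first k bases are the reverse complement of the reverse primer's last k bases, so a perfect k-base overlap needs the forward primer's last k bases to equal them.
Comparing (forward last k vs required): k=1: A vs A ✓; k=2: AA vs AA ✓; k=3: AAA vs AAA ✓; k=4: GAAA vs AAAC ✗; k=5: TGAAA vs AAACA ✗; k=6: ATGAAA vs AAACAC ✗; k=7: GATGAAA vs AAACACC ✗.
Perfect overlaps at k = 1, 2, 3; the largest is 3.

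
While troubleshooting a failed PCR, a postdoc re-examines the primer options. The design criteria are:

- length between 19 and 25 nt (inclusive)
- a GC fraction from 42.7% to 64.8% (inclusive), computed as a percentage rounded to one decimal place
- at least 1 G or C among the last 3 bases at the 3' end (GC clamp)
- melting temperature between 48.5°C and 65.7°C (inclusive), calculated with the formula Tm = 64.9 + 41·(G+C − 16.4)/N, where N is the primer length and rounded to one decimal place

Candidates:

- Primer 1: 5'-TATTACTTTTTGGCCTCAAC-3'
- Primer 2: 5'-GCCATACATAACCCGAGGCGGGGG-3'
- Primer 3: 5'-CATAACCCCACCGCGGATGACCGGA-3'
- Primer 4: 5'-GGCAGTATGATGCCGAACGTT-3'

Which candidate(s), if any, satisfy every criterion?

Primer 3 and Primer 4.

Primer 1 (20 nt, A=4 T=9 G=2 C=5): length 20 ✓; GC 7/20 = 35.0%, outside 42.7–64.8% ✗; 3' end AAC has 1 G/C ✓; Tm = 64.9 + 41·(7 − 16.4)/20 = 45.6°C, outside 48.5–65.7°C ✗ — fails.
Primer 2 (24 nt, A=6 T=2 G=9 C=7): length 24 ✓; GC 16/24 = 66.7%, outside 42.7–64.8% ✗; 3' end GGG has 3 G/C ✓; Tm = 64.9 + 41·(16 − 16.4)/24 = 64.2°C ✓ — fails.
Primer 3 (25 nt, A=7 T=2 G=6 C=10): length 25 ✓; GC 16/25 = 64.0% ✓; 3' end GGA has 2 G/C ✓; Tm = 64.9 + 41·(16 − 16.4)/25 = 64.2°C ✓ — passes.
Primer 4 (21 nt, A=5 T=5 G=7 C=4): length 21 ✓; GC 11/21 = 52.4% ✓; 3' end GTT has 1 G/C ✓; Tm = 64.9 + 41·(11 − 16.4)/21 = 54.4°C ✓ — passes.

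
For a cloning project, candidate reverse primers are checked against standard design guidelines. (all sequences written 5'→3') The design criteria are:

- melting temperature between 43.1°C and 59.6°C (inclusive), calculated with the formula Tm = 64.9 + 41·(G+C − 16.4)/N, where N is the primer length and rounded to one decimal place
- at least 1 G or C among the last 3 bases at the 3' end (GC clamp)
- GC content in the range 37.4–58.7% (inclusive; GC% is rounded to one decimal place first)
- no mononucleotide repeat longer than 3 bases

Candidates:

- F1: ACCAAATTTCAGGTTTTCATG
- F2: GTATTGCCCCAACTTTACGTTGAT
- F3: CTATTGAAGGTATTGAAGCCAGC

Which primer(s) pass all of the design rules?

F1 (21 nt, A=6 T=8 G=3 C=4): Tm = 64.9 + 41·(7 − 16.4)/21 = 46.5°C ✓; 3' end ATG has 1 G/C ✓; GC 7/21 = 33.3%, outside 37.4–58.7% ✗; longest run = 4, exceeds 3 ✗ — fails.
F2 (24 nt, A=5 T=9 G=4 C=6): Tm = 64.9 + 41·(10 − 16.4)/24 = 54.0°C ✓; 3' end GAT has 1 G/C ✓; GC 10/24 = 41.7% ✓; longest run = 4, exceeds 3 ✗ — fails.
F3 (23 nt, A=7 T=6 G=6 C=4): Tm = 64.9 + 41·(10 − 16.4)/23 = 53.5°C ✓; 3' end AGC has 2 G/C ✓; GC 10/23 = 43.5% ✓; longest run = 2 ✓ — passes.

F3 only.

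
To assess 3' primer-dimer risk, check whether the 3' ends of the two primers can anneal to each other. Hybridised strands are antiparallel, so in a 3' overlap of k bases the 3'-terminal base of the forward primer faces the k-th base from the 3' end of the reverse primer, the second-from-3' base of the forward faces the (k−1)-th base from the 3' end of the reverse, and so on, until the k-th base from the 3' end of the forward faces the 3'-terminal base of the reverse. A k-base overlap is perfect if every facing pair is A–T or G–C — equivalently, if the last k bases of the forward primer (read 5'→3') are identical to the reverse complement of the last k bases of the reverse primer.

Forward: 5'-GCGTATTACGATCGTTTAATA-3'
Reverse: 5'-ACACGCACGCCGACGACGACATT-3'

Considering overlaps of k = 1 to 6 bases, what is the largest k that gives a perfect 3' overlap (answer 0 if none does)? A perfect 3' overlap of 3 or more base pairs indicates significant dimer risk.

Longest perfect overlap: 1 complementary base pair; below the dimer-risk threshold (threshold 3).

Last 6 bases (5'→3') — forward …TTAATA, reverse …GACATT.
Reverse complement of the reverse primer's last 6 bases: AATGTC; its first k bases are the reverse complement of the reverse primer's last k bases, so a perfect k-base overlap needs the forward primer's last k bases to equal them.
Comparing (forward last k vs required): k=1: A vs A ✓; k=2: TA vs AA ✗; k=3: ATA vs AAT ✗; k=4: AATA vs AATG ✗; k=5: TAATA vs AATGT ✗; k=6: TTAATA vs AATGTC ✗.
Only k = 1 is perfect, so the longest perfect 3' overlap is 1.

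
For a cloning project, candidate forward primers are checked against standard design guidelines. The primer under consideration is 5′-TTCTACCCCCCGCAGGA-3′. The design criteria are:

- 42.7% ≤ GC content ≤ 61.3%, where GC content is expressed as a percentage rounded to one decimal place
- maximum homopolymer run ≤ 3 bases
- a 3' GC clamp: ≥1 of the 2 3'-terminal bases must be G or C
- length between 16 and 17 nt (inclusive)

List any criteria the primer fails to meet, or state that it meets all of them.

Fails: GC content, homopolymer run.

Base counts: A=3, T=3, G=3, C=8 (length 17).
GC content: GC 11/17 = 64.7%, outside 42.7–61.3% ✗
homopolymer run: longest run = 6, exceeds 3 ✗
GC clamp: 3' end GA has 1 G/C ✓
length: length 17 ✓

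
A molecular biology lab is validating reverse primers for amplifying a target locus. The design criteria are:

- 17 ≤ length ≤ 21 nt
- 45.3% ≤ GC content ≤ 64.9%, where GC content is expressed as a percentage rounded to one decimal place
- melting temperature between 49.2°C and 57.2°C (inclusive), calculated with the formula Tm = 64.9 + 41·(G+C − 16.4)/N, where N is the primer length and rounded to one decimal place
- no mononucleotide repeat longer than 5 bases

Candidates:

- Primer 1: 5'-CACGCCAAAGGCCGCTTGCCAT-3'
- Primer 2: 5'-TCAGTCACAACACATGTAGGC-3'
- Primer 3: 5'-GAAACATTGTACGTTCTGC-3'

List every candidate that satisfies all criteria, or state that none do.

Primer 2 only.

Primer 1 (22 nt, A=5 T=3 G=5 C=9): length 22, outside 17–21 ✗; GC 14/22 = 63.6% ✓; Tm = 64.9 + 41·(14 − 16.4)/22 = 60.4°C, outside 49.2–57.2°C ✗; longest run = 3 ✓ — fails.
Primer 2 (21 nt, A=7 T=4 G=4 C=6): length 21 ✓; GC 10/21 = 47.6% ✓; Tm = 64.9 + 41·(10 − 16.4)/21 = 52.4°C ✓; longest run = 2 ✓ — passes.
Primer 3 (19 nt, A=5 T=6 G=4 C=4): length 19 ✓; GC 8/19 = 42.1%, outside 45.3–64.9% ✗; Tm = 64.9 + 41·(8 − 16.4)/19 = 46.8°C, outside 49.2–57.2°C ✗; longest run = 3 ✓ — fails.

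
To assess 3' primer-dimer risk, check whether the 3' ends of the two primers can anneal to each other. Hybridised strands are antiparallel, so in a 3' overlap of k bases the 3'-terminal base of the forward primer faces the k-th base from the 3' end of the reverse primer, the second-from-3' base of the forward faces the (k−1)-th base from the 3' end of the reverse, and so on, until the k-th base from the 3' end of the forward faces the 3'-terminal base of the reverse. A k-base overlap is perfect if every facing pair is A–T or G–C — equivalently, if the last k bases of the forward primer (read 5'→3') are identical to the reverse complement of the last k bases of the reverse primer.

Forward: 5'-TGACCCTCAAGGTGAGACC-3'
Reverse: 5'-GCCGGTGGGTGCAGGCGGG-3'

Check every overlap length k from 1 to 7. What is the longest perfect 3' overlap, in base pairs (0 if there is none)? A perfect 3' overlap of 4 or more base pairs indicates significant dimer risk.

Longest perfect overlap: 2 complementary base pairs; below the dimer-risk threshold (threshold 4).

Last 7 bases (5'→3') — forward …TGAGACC, reverse …AGGCGGG.
Reverse complement of the reverse primer's last 7 bases: CCCGCCT; its first k bases are the reverse complement of the reverse primer's last k bases, so a perfect k-base overlap needs the forward primer's last k bases to equal them.
Comparing (forward last k vs required): k=1: C vs C ✓; k=2: CC vs CC ✓; k=3: ACC vs CCC ✗; k=4: GACC vs CCCG ✗; k=5: AGACC vs CCCGC ✗; k=6: GAGACC vs CCCGCC ✗; k=7: TGAGACC vs CCCGCCT ✗.
Perfect overlaps at k = 1, 2; the largest is 2.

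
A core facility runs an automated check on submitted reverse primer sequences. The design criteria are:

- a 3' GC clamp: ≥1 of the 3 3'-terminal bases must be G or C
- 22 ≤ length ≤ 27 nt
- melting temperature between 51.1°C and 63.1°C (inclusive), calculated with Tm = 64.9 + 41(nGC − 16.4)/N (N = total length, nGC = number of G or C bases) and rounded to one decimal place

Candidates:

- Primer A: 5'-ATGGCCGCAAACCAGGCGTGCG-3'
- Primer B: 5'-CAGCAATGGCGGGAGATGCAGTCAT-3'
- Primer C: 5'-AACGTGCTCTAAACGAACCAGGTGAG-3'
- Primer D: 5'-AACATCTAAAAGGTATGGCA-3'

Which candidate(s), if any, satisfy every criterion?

Primer A (22 nt, A=5 T=2 G=8 C=7): 3' end GCG has 3 G/C ✓; length 22 ✓; Tm = 64.9 + 41·(15 − 16.4)/22 = 62.3°C ✓ — passes.
Primer B (25 nt, A=7 T=4 G=9 C=5): 3' end CAT has 1 G/C ✓; length 25 ✓; Tm = 64.9 + 41·(14 − 16.4)/25 = 61.0°C ✓ — passes.
Primer C (26 nt, A=9 T=4 G=7 C=6): 3' end GAG has 2 G/C ✓; length 26 ✓; Tm = 64.9 + 41·(13 − 16.4)/26 = 59.5°C ✓ — passes.
Primer D (20 nt, A=9 T=4 G=4 C=3): 3' end GCA has 2 G/C ✓; length 20, outside 22–27 ✗; Tm = 64.9 + 41·(7 − 16.4)/20 = 45.6°C, outside 51.1–63.1°C ✗ — fails.

Primer A, Primer B and Primer C.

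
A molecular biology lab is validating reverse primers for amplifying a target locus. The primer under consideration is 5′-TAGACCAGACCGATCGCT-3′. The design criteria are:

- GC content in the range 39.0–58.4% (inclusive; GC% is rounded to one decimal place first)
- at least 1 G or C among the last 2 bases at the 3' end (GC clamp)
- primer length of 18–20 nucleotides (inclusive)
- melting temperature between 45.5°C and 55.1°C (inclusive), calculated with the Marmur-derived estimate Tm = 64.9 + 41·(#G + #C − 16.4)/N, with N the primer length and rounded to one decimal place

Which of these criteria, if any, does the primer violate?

Base counts: A=5, T=3, G=4, C=6 (length 18).
GC content: GC 10/18 = 55.6% ✓
GC clamp: 3' end CT has 1 G/C ✓
length: length 18 ✓
Tm: Tm = 64.9 + 41·(10 − 16.4)/18 = 50.3°C ✓

Meets all criteria.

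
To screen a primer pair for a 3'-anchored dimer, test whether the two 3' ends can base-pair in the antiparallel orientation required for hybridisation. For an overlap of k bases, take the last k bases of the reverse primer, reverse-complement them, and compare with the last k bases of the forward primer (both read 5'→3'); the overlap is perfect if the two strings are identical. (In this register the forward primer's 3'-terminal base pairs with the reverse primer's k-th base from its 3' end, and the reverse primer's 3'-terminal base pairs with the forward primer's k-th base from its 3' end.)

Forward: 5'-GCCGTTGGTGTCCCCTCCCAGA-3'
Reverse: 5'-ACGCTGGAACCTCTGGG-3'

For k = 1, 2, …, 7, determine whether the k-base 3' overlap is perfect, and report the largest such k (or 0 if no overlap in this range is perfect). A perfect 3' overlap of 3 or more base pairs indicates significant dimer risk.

Longest perfect overlap: 6 complementary base pairs; significant dimer risk (threshold 3).

Last 7 bases (5'→3') — forward …TCCCAGA, reverse …CTCTGGG.
Reverse complement of the reverse primer's last 7 bases: CCCAGAG; its first k bases are the reverse complement of the reverse primer's last k bases, so a perfect k-base overlap needs the forward primer's last k bases to equal them.
Comparing (forward last k vs required): k=1: A vs C ✗; k=2: GA vs CC ✗; k=3: AGA vs CCC ✗; k=4: CAGA vs CCCA ✗; k=5: CCAGA vs CCCAG ✗; k=6: CCCAGA vs CCCAGA ✓; k=7: TCCCAGA vs CCCAGAG ✗.
Only k = 6 is perfect, so the longest perfect 3' overlap is 6.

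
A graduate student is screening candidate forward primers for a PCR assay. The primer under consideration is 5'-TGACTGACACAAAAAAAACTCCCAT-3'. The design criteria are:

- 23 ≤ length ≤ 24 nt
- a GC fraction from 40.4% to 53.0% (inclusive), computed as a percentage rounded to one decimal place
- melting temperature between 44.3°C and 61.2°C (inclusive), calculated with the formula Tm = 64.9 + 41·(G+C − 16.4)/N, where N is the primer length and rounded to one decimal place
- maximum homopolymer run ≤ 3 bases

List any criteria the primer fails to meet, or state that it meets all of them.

Base counts: A=12, T=4, G=2, C=7 (length 25).
length: length 25, outside 23–24 ✗
GC content: GC 9/25 = 36.0%, outside 40.4–53.0% ✗
Tm: Tm = 64.9 + 41·(9 − 16.4)/25 = 52.8°C ✓
homopolymer run: longest run = 8, exceeds 3 ✗

Fails: length, GC content, homopolymer run.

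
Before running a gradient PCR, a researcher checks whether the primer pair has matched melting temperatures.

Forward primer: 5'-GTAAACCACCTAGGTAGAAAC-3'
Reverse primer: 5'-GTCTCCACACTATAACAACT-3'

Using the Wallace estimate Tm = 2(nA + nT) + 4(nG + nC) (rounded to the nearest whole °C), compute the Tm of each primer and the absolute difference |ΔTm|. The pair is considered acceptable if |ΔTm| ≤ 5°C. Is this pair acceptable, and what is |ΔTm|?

|ΔTm| = 4°C; the pair is acceptable.

Forward: A=9 T=3 G=4 C=5 → Tm = 2·12 + 4·9 = 60°C.
Reverse: A=7 T=5 G=1 C=7 → Tm = 2·12 + 4·8 = 56°C.
|ΔTm| = |60 − 56| = 4°C, ≤ 5°C.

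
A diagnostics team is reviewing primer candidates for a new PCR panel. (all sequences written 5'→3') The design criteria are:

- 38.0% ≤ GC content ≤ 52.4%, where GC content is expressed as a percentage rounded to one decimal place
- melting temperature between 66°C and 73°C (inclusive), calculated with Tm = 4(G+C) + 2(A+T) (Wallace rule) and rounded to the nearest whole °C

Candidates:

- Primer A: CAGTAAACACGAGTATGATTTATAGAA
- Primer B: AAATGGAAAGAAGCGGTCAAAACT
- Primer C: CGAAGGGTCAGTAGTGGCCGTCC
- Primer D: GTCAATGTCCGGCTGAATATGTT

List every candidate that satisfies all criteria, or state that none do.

Primer A (27 nt, A=12 T=7 G=5 C=3): GC 8/27 = 29.6%, outside 38.0–52.4% ✗; Tm = 2·19 + 4·8 = 70°C ✓ — fails.
Primer B (24 nt, A=12 T=3 G=6 C=3): GC 9/24 = 37.5%, outside 38.0–52.4% ✗; Tm = 2·15 + 4·9 = 66°C ✓ — fails.
Primer C (23 nt, A=4 T=4 G=9 C=6): GC 15/23 = 65.2%, outside 38.0–52.4% ✗; Tm = 2·8 + 4·15 = 76°C, outside 66–73°C ✗ — fails.
Primer D (23 nt, A=5 T=8 G=6 C=4): GC 10/23 = 43.5% ✓; Tm = 2·13 + 4·10 = 66°C ✓ — passes.

Primer D only.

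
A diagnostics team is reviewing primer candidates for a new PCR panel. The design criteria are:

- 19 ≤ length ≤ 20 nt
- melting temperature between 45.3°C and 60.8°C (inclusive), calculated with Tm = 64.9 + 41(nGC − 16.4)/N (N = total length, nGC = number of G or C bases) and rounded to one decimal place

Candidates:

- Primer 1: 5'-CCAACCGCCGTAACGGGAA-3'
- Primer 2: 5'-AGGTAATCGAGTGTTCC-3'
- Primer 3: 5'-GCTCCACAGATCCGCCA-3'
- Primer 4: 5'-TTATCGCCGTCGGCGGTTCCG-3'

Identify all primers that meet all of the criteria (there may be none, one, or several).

Primer 1 (19 nt, A=6 T=1 G=5 C=7): length 19 ✓; Tm = 64.9 + 41·(12 − 16.4)/19 = 55.4°C ✓ — passes.
Primer 2 (17 nt, A=4 T=5 G=5 C=3): length 17, outside 19–20 ✗; Tm = 64.9 + 41·(8 − 16.4)/17 = 44.6°C, outside 45.3–60.8°C ✗ — fails.
Primer 3 (17 nt, A=4 T=2 G=3 C=8): length 17, outside 19–20 ✗; Tm = 64.9 + 41·(11 − 16.4)/17 = 51.9°C ✓ — fails.
Primer 4 (21 nt, A=1 T=6 G=7 C=7): length 21, outside 19–20 ✗; Tm = 64.9 + 41·(14 − 16.4)/21 = 60.2°C ✓ — fails.

Primer 1 only.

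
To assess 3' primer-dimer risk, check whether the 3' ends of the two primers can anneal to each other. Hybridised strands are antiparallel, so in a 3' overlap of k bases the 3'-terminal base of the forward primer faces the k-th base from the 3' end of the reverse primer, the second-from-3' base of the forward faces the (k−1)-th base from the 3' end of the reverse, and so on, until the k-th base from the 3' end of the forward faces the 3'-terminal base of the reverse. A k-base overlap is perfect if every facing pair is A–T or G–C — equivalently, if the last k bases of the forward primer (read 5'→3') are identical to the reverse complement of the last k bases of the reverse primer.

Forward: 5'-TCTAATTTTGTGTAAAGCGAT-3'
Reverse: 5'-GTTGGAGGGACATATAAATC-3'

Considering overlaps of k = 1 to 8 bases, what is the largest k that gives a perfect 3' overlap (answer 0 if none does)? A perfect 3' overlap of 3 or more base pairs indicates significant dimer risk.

Longest perfect overlap: 3 complementary base pairs; significant dimer risk (threshold 3).

Last 8 bases (5'→3') — forward …AAAGCGAT, reverse …TATAAATC.
Reverse complement of the reverse primer's last 8 bases: GATTTATA; its first k bases are the reverse complement of the reverse primer's last k bases, so a perfect k-base overlap needs the forward primer's last k bases to equal them.
Comparing (forward last k vs required): k=1: T vs G ✗; k=2: AT vs GA ✗; k=3: GAT vs GAT ✓; k=4: CGAT vs GATT ✗; k=5: GCGAT vs GATTT ✗; k=6: AGCGAT vs GATTTA ✗; k=7: AAGCGAT vs GATTTAT ✗; k=8: AAAGCGAT vs GATTTATA ✗.
Only k = 3 is perfect, so the longest perfect 3' overlap is 3.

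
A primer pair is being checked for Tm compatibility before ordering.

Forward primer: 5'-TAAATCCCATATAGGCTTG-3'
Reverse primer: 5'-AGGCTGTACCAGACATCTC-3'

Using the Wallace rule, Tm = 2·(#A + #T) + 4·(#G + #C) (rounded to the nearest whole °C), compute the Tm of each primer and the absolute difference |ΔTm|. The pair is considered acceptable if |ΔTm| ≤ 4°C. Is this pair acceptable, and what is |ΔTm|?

|ΔTm| = 6°C; the pair is not acceptable.

Forward: A=6 T=6 G=3 C=4 → Tm = 2·12 + 4·7 = 52°C.
Reverse: A=5 T=4 G=4 C=6 → Tm = 2·9 + 4·10 = 58°C.
|ΔTm| = |52 − 58| = 6°C, > 4°C.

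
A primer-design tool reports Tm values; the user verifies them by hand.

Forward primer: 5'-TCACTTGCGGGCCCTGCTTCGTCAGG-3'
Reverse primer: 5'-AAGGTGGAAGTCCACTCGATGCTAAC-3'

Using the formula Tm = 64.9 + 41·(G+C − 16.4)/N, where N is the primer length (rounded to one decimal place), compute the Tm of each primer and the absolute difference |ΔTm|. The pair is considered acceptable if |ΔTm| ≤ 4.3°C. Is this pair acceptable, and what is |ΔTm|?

|ΔTm| = 6.3°C; the pair is not acceptable.

Forward: G+C = 17, N = 26 → Tm = 64.9 + 41·(17 − 16.4)/26 = 65.8°C.
Reverse: G+C = 13, N = 26 → Tm = 64.9 + 41·(13 − 16.4)/26 = 59.5°C.
|ΔTm| = |65.8 − 59.5| = 6.3°C, > 4.3°C.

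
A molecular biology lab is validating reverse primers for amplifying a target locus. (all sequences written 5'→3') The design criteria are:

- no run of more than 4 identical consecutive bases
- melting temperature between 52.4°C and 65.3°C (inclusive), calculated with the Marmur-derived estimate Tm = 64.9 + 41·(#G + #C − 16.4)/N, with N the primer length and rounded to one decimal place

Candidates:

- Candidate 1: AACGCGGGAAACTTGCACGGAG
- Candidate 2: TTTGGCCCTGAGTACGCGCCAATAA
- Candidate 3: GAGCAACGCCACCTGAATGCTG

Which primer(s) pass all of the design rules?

Candidate 1 (22 nt, A=7 T=2 G=8 C=5): longest run = 3 ✓; Tm = 64.9 + 41·(13 − 16.4)/22 = 58.6°C ✓ — passes.
Candidate 2 (25 nt, A=6 T=6 G=6 C=7): longest run = 3 ✓; Tm = 64.9 + 41·(13 − 16.4)/25 = 59.3°C ✓ — passes.
Candidate 3 (22 nt, A=6 T=3 G=6 C=7): longest run = 2 ✓; Tm = 64.9 + 41·(13 − 16.4)/22 = 58.6°C ✓ — passes.

Candidate 1, Candidate 2 and Candidate 3.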